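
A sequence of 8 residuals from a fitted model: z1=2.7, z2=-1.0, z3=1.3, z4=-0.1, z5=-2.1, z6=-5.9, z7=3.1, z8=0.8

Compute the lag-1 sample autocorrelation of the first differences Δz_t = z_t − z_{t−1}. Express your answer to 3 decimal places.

-0.441

First differences Δz: -3.7, 2.3, -1.4, -2.0, -3.8, 9.0, -2.3
Mean of differences = -0.2714
Numerator Σ(Δz_t−Δz̄)(Δz_{t+1}−Δz̄) = -55.1908
Denominator Σ(Δz_t−Δz̄)² = 125.1543
r_1(Δz) = -55.1908 / 125.1543 = -0.441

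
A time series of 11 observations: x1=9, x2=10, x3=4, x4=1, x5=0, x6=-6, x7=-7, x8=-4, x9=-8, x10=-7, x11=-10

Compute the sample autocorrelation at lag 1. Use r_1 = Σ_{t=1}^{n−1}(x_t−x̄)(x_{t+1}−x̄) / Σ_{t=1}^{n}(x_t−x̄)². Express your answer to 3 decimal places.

Mean x̄ = (9 + 10 + 4 + 1 + 0 − 6 − 7 − 4 − 8 − 7 − 10)/11 = -1.6364
Numerator Σ_{t=1}^{10}(x_t−x̄)(x_{t+1}−x̄) = 331.5041
Denominator Σ(x_t−x̄)² = 482.5455
r_1 = 331.5041 / 482.5455 = 0.687

0.687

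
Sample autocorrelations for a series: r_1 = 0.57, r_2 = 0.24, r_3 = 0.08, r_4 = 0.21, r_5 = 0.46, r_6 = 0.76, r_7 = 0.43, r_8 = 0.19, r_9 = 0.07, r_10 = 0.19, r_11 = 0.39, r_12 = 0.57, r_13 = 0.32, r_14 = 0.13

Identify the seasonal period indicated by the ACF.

6

The largest autocorrelation is r_6 = 0.76; the remaining lags stay at or below 0.57. The elevated value at lag 1 (0.57), dropping to 0.24 at lag 2, reflects decaying short-term dependence rather than seasonality.
The dominant spike at lag 6 indicates a seasonal period of 6.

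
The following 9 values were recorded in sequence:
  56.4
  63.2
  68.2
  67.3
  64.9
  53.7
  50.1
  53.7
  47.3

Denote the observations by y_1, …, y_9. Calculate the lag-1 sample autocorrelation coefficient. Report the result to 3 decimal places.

Mean ȳ = (56.4 + 63.2 + 68.2 + 67.3 + 64.9 + 53.7 + 50.1 + 53.7 + 47.3)/9 = 58.3111
Numerator Σ_{t=1}^{8}(y_t−ȳ)(y_{t+1}−ȳ) = 283.2354
Denominator Σ(y_t−ȳ)² = 480.7489
r_1 = 283.2354 / 480.7489 = 0.589

0.589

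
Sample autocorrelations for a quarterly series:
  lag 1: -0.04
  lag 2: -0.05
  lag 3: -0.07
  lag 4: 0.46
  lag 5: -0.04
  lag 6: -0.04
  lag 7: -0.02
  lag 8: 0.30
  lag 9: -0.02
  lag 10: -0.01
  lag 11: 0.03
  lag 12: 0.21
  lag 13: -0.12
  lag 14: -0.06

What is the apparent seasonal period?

The largest autocorrelation is r_4 = 0.46, with weaker echoes at lags 8 (0.30) and 12 (0.21); the remaining lags stay at or below 0.03.
The dominant spike at lag 4 indicates a seasonal period of 4.

4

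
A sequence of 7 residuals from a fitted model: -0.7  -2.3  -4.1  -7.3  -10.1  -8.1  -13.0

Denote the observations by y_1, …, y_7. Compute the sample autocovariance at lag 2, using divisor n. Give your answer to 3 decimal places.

3.796

Mean ȳ = (-0.7 − 2.3 − 4.1 − 7.3 − 10.1 − 8.1 − 13.0)/7 = -6.5143
Deviations: 5.8143, 4.2143, 2.4143, -0.7857, -3.5857, -1.5857, -6.4857
Σ_{t=1}^{5}(y_t−ȳ)(y_{t+2}−ȳ) = 26.5710
γ_2 = 26.5710 / 7 = 3.796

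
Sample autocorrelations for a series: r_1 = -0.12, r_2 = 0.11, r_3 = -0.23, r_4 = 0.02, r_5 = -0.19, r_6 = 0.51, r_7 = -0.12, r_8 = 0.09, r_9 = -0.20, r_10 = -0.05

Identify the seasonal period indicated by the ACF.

The largest autocorrelation is r_6 = 0.51; the remaining lags stay at or below 0.11.
The dominant spike at lag 6 indicates a seasonal period of 6.

6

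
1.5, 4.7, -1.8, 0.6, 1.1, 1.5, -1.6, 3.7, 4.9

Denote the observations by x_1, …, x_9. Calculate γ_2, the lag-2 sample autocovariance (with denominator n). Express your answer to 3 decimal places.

-1.105

Mean x̄ = (1.5 + 4.7 − 1.8 + 0.6 + 1.1 + 1.5 − 1.6 + 3.7 + 4.9)/9 = 1.6222
Σ_{t=1}^{7}(x_t−x̄)(x_{t+2}−x̄) = -9.9488
γ_2 = -9.9488 / 9 = -1.105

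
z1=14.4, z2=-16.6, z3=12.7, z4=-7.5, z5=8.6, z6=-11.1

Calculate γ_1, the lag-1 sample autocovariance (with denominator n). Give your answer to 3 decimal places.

Mean z̄ = (14.4 − 16.6 + 12.7 − 7.5 + 8.6 − 11.1)/6 = 0.0833
Σ_{t=1}^{5}(z_t−z̄)(z_{t+1}−z̄) = -704.8436
γ_1 = -704.8436 / 6 = -117.474

-117.474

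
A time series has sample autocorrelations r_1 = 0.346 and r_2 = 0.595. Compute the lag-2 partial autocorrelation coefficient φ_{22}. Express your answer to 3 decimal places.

0.540

φ_{22} = (r_2 − r_1²) / (1 − r_1²)
r_1² = (0.346)² = 0.119716
Numerator = 0.595 − 0.1197 = 0.4753; denominator = 1 − 0.1197 = 0.8803
φ_{22} = 0.4753 / 0.8803 = 0.540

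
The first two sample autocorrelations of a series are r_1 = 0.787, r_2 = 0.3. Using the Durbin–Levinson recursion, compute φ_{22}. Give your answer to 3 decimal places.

φ_{22} = (r_2 − r_1²) / (1 − r_1²)
r_1² = (0.787)² = 0.619369
Numerator = 0.3 − 0.6194 = -0.3194; denominator = 1 − 0.6194 = 0.3806
φ_{22} = -0.3194 / 0.3806 = -0.839

-0.839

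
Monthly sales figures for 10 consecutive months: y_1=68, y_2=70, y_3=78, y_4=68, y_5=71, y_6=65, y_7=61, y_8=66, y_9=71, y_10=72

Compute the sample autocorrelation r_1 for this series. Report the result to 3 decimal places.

0.237

Mean ȳ = (68 + 70 + 78 + 68 + 71 + 65 + 61 + 66 + 71 + 72)/10 = 69.0000
Numerator Σ_{t=1}^{9}(y_t−ȳ)(y_{t+1}−ȳ) = 45.0000
Denominator Σ(y_t−ȳ)² = 190.0000
r_1 = 45.0000 / 190.0000 = 0.237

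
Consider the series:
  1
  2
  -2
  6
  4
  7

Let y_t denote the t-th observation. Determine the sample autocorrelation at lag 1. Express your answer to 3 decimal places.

-0.018

Mean ȳ = (1 + 2 − 2 + 6 + 4 + 7)/6 = 3.0000
Deviations from mean: -2.0000, -1.0000, -5.0000, 3.0000, 1.0000, 4.0000
Numerator Σ_{t=1}^{5}(y_t−ȳ)(y_{t+1}−ȳ) = -1.0000
Denominator Σ(y_t−ȳ)² = 56.0000
r_1 = -1.0000 / 56.0000 = -0.018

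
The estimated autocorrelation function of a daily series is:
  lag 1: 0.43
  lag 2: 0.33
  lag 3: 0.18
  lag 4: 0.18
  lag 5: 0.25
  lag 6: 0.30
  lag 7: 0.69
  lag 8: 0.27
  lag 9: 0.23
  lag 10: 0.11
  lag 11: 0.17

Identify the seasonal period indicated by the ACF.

7

The largest autocorrelation is r_7 = 0.69; the remaining lags stay at or below 0.43. The elevated value at lag 1 (0.43), dropping to 0.33 at lag 2, reflects decaying short-term dependence rather than seasonality.
The dominant spike at lag 7 indicates a seasonal period of 7.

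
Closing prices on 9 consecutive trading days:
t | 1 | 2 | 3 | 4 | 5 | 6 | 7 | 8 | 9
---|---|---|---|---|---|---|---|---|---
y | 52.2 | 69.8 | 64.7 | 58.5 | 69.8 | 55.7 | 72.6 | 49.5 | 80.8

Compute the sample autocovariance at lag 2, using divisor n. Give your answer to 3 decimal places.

Mean ȳ = (52.2 + 69.8 + 64.7 + 58.5 + 69.8 + 55.7 + 72.6 + 49.5 + 80.8)/9 = 63.7333
Σ_{t=1}^{7}(y_t−ȳ)(y_{t+2}−ȳ) = 324.4644
γ_2 = 324.4644 / 9 = 36.052

36.052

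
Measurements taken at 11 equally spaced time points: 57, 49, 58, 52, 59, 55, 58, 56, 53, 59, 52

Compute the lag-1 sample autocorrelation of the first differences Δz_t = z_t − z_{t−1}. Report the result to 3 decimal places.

-0.751

First differences Δz: -8, 9, -6, 7, -4, 3, -2, -3, 6, -7
Mean of differences = -0.5000
Numerator Σ(Δz_t−Δz̄)(Δz_{t+1}−Δz̄) = -263.2500
Denominator Σ(Δz_t−Δz̄)² = 350.5000
r_1(Δz) = -263.2500 / 350.5000 = -0.751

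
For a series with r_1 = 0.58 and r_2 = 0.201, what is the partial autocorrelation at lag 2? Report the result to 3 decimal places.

φ_{22} = (r_2 − r_1²) / (1 − r_1²)
r_1² = (0.58)² = 0.3364
Numerator = 0.201 − 0.3364 = -0.1354; denominator = 1 − 0.3364 = 0.6636
φ_{22} = -0.1354 / 0.6636 = -0.204

-0.204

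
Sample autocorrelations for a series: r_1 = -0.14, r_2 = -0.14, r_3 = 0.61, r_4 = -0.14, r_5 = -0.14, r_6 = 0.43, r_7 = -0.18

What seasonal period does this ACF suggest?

3

The largest autocorrelation is r_3 = 0.61, with a weaker echo at lag 6 (0.43); the remaining lags stay at or below -0.14.
The dominant spike at lag 3 indicates a seasonal period of 3.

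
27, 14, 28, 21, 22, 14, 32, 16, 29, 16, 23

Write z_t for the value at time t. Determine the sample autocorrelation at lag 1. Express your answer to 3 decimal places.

Mean z̄ = (27 + 14 + 28 + 21 + 22 + 14 + 32 + 16 + 29 + 16 + 23)/11 = 22.0000
Numerator Σ_{t=1}^{10}(z_t−z̄)(z_{t+1}−z̄) = -324.0000
Denominator Σ(z_t−z̄)² = 412.0000
r_1 = -324.0000 / 412.0000 = -0.786

-0.786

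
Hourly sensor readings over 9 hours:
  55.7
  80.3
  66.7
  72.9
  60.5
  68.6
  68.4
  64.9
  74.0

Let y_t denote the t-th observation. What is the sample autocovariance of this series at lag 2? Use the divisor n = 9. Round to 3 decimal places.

Mean ȳ = (55.7 + 80.3 + 66.7 + 72.9 + 60.5 + 68.6 + 68.4 + 64.9 + 74.0)/9 = 68.0000
Σ_{t=1}^{7}(y_t−ȳ)(y_{t+2}−ȳ) = 86.4900
γ_2 = 86.4900 / 9 = 9.610

9.610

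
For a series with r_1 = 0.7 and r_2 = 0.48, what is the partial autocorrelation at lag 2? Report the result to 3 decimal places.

φ_{22} = (r_2 − r_1²) / (1 − r_1²)
r_1² = (0.7)² = 0.49
Numerator = 0.48 − 0.4900 = -0.0100; denominator = 1 − 0.4900 = 0.5100
φ_{22} = -0.0100 / 0.5100 = -0.020

-0.020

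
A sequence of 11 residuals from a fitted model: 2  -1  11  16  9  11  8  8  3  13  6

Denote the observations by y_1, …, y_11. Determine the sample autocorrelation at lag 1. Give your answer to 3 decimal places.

Mean ȳ = (2 − 1 + 11 + 16 + 9 + 11 + 8 + 8 + 3 + 13 + 6)/11 = 7.8182
Numerator Σ_{t=1}^{10}(y_t−ȳ)(y_{t+1}−ȳ) = 28.0579
Denominator Σ(y_t−ȳ)² = 253.6364
r_1 = 28.0579 / 253.6364 = 0.111

0.111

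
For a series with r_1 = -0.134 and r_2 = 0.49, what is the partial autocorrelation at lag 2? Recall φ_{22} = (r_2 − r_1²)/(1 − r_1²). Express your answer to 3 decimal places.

0.481

φ_{22} = (r_2 − r_1²) / (1 − r_1²)
r_1² = (-0.134)² = 0.017956
Numerator = 0.49 − 0.0180 = 0.4720; denominator = 1 − 0.0180 = 0.9820
φ_{22} = 0.4720 / 0.9820 = 0.481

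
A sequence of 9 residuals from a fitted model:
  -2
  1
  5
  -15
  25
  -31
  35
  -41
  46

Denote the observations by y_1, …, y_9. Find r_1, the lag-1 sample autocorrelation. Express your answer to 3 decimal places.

-0.820

Mean ȳ = (-2 + 1 + 5 − 15 + 25 − 31 + 35 − 41 + 46)/9 = 2.5556
Numerator Σ_{t=1}^{8}(y_t−ȳ)(y_{t+1}−ȳ) = -5580.8642
Denominator Σ(y_t−ȳ)² = 6804.2222
r_1 = -5580.8642 / 6804.2222 = -0.820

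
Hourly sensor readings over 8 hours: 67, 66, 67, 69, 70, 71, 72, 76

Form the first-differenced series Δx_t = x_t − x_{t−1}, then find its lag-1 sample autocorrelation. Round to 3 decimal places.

First differences Δx: -1, 1, 2, 1, 1, 1, 4
Mean of differences = 1.2857
Numerator Σ(Δx_t−Δx̄)(Δx_{t+1}−Δx̄) = -0.3673
Denominator Σ(Δx_t−Δx̄)² = 13.4286
r_1(Δx) = -0.3673 / 13.4286 = -0.027

-0.027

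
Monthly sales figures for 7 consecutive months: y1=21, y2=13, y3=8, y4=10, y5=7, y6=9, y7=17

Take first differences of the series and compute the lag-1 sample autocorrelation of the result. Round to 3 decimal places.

First differences Δy: -8, -5, 2, -3, 2, 8
Mean of differences = -0.6667
Numerator Σ(Δy_t−Δȳ)(Δy_{t+1}−Δȳ) = 30.8889
Denominator Σ(Δy_t−Δȳ)² = 167.3333
r_1(Δy) = 30.8889 / 167.3333 = 0.185

0.185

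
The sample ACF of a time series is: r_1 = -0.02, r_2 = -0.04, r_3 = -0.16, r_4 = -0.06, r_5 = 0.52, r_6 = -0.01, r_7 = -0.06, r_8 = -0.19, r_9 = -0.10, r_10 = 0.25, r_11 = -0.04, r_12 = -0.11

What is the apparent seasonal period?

The largest autocorrelation is r_5 = 0.52, with a weaker echo at lag 10 (0.25); the remaining lags stay at or below -0.01.
The dominant spike at lag 5 indicates a seasonal period of 5.

5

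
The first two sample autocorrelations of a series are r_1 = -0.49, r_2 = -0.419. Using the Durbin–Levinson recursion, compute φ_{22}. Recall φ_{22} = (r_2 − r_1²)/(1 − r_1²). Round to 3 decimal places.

-0.867

φ_{22} = (r_2 − r_1²) / (1 − r_1²)
r_1² = (-0.49)² = 0.2401
Numerator = -0.419 − 0.2401 = -0.6591; denominator = 1 − 0.2401 = 0.7599
φ_{22} = -0.6591 / 0.7599 = -0.867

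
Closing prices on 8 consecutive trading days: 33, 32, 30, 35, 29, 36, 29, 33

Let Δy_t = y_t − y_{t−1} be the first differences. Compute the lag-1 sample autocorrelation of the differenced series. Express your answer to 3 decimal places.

First differences Δy: -1, -2, 5, -6, 7, -7, 4
Mean of differences = 0.0000
Numerator Σ(Δy_t−Δȳ)(Δy_{t+1}−Δȳ) = -157.0000
Denominator Σ(Δy_t−Δȳ)² = 180.0000
r_1(Δy) = -157.0000 / 180.0000 = -0.872

-0.872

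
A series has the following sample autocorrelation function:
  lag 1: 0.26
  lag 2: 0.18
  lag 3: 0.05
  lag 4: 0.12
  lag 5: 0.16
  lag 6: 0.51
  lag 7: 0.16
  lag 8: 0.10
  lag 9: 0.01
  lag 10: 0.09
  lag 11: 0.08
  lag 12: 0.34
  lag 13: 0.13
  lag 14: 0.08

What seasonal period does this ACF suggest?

The largest autocorrelation is r_6 = 0.51, with a weaker echo at lag 12 (0.34); the remaining lags stay at or below 0.26. The elevated value at lag 1 (0.26), dropping to 0.18 at lag 2, reflects decaying short-term dependence rather than seasonality.
The dominant spike at lag 6 indicates a seasonal period of 6.

6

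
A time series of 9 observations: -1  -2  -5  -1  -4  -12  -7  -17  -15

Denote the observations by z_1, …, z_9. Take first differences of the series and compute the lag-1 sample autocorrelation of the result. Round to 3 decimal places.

First differences Δz: -1, -3, 4, -3, -8, 5, -10, 2
Mean of differences = -1.7500
Numerator Σ(Δz_t−Δz̄)(Δz_{t+1}−Δz̄) = -136.3125
Denominator Σ(Δz_t−Δz̄)² = 203.5000
r_1(Δz) = -136.3125 / 203.5000 = -0.670

-0.670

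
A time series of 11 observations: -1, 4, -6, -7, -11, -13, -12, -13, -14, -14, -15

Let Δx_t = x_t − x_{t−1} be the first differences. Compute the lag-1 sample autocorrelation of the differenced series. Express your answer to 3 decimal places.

-0.438

First differences Δx: 5, -10, -1, -4, -2, 1, -1, -1, 0, -1
Mean of differences = -1.4000
Numerator Σ(Δx_t−Δx̄)(Δx_{t+1}−Δx̄) = -57.1600
Denominator Σ(Δx_t−Δx̄)² = 130.4000
r_1(Δx) = -57.1600 / 130.4000 = -0.438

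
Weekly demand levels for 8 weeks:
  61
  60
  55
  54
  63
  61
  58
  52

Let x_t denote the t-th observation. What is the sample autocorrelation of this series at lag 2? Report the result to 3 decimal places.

Mean x̄ = (61 + 60 + 55 + 54 + 63 + 61 + 58 + 52)/8 = 58.0000
Deviations from mean: 3.0000, 2.0000, -3.0000, -4.0000, 5.0000, 3.0000, 0.0000, -6.0000
Σ(x_t−x̄)(x_{t+2}−x̄) = (-9.0000) + (-8.0000) + (-15.0000) + (-12.0000) + (0.0000) + (-18.0000) = -62.0000
Denominator Σ(x_t−x̄)² = 108.0000
r_2 = -62.0000 / 108.0000 = -0.574

-0.574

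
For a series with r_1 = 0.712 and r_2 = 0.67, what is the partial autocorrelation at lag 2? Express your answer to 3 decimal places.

0.331

φ_{22} = (r_2 − r_1²) / (1 − r_1²)
r_1² = (0.712)² = 0.506944
Numerator = 0.67 − 0.5069 = 0.1631; denominator = 1 − 0.5069 = 0.4931
φ_{22} = 0.1631 / 0.4931 = 0.331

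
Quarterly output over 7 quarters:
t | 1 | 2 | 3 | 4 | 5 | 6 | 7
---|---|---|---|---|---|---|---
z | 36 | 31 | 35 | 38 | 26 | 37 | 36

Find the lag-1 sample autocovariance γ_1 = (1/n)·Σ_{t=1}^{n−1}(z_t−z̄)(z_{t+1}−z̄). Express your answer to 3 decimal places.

Mean z̄ = (36 + 31 + 35 + 38 + 26 + 37 + 36)/7 = 34.1429
Deviations: 1.8571, -3.1429, 0.8571, 3.8571, -8.1429, 2.8571, 1.8571
Σ_{t=1}^{6}(z_t−z̄)(z_{t+1}−z̄) = -54.5918
γ_1 = -54.5918 / 7 = -7.799

-7.799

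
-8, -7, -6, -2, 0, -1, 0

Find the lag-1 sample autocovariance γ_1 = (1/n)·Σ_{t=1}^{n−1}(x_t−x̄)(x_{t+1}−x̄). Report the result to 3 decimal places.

6.198

Mean x̄ = (-8 − 7 − 6 − 2 + 0 − 1 + 0)/7 = -3.4286
Deviations: -4.5714, -3.5714, -2.5714, 1.4286, 3.4286, 2.4286, 3.4286
Σ_{t=1}^{6}(x_t−x̄)(x_{t+1}−x̄) = 43.3878
γ_1 = 43.3878 / 7 = 6.198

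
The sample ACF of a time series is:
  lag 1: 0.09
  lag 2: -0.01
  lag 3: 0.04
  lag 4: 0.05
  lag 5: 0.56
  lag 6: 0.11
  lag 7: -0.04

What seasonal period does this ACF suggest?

5

The largest autocorrelation is r_5 = 0.56; the remaining lags stay at or below 0.11.
The dominant spike at lag 5 indicates a seasonal period of 5.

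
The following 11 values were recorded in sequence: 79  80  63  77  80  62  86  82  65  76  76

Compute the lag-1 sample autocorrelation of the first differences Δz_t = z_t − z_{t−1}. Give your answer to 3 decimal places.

-0.503

First differences Δz: 1, -17, 14, 3, -18, 24, -4, -17, 11, 0
Mean of differences = -0.3000
Numerator Σ(Δz_t−Δz̄)(Δz_{t+1}−Δz̄) = -915.2900
Denominator Σ(Δz_t−Δz̄)² = 1820.1000
r_1(Δz) = -915.2900 / 1820.1000 = -0.503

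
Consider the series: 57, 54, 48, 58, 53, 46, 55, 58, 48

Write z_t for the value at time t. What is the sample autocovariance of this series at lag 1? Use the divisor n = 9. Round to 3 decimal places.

Mean z̄ = (57 + 54 + 48 + 58 + 53 + 46 + 55 + 58 + 48)/9 = 53.0000
Σ_{t=1}^{8}(z_t−z̄)(z_{t+1}−z̄) = -55.0000
γ_1 = -55.0000 / 9 = -6.111

-6.111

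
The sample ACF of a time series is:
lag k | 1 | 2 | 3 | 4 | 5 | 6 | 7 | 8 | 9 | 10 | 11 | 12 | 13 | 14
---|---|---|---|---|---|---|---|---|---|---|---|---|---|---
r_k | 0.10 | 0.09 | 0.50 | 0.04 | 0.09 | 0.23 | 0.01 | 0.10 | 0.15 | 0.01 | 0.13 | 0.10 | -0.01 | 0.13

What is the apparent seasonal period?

3

The largest autocorrelation is r_3 = 0.50, with weaker echoes at lags 6 (0.23) and 9 (0.15); the remaining lags stay at or below 0.13.
The dominant spike at lag 3 indicates a seasonal period of 3.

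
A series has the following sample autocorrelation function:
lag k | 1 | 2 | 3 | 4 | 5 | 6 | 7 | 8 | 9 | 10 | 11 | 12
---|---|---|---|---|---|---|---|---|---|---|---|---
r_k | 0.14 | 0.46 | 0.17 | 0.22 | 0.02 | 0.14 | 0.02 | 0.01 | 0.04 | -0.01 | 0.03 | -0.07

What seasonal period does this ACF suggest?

2

The largest autocorrelation is r_2 = 0.46, with a weaker echo at lag 4 (0.22); the remaining lags stay at or below 0.17.
The dominant spike at lag 2 indicates a seasonal period of 2.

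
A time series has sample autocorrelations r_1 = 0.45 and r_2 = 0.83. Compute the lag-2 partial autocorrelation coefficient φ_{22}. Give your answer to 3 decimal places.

φ_{22} = (r_2 − r_1²) / (1 − r_1²)
r_1² = (0.45)² = 0.2025
Numerator = 0.83 − 0.2025 = 0.6275; denominator = 1 − 0.2025 = 0.7975
φ_{22} = 0.6275 / 0.7975 = 0.787

0.787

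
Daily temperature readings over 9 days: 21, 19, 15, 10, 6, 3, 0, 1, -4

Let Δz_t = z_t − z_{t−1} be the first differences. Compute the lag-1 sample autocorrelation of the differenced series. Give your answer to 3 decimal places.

First differences Δz: -2, -4, -5, -4, -3, -3, 1, -5
Mean of differences = -3.1250
Numerator Σ(Δz_t−Δz̄)(Δz_{t+1}−Δz̄) = -5.0156
Denominator Σ(Δz_t−Δz̄)² = 26.8750
r_1(Δz) = -5.0156 / 26.8750 = -0.187

-0.187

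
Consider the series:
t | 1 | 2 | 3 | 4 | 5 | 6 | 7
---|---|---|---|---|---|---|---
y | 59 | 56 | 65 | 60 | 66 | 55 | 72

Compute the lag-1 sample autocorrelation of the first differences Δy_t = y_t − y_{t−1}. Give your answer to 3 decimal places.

First differences Δy: -3, 9, -5, 6, -11, 17
Mean of differences = 2.1667
Numerator Σ(Δy_t−Δȳ)(Δy_{t+1}−Δȳ) = -357.5278
Denominator Σ(Δy_t−Δȳ)² = 532.8333
r_1(Δy) = -357.5278 / 532.8333 = -0.671

-0.671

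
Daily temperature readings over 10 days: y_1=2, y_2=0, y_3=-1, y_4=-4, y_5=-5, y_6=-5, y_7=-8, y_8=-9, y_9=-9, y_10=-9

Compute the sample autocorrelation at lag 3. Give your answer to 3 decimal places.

0.110

Mean ȳ = (2 + 0 − 1 − 4 − 5 − 5 − 8 − 9 − 9 − 9)/10 = -4.8000
Σ(y_t−ȳ)(y_{t+3}−ȳ) = (5.4400) + (-0.9600) + (-0.7600) + (-2.5600) + (0.8400) + (0.8400) + (13.4400) = 16.2800
Denominator Σ(y_t−ȳ)² = 147.6000
r_3 = 16.2800 / 147.6000 = 0.110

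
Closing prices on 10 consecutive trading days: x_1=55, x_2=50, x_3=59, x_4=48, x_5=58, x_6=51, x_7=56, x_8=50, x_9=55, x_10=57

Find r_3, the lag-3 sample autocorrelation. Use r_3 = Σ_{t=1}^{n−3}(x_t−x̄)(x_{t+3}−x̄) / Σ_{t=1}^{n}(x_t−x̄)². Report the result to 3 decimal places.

-0.469

Mean x̄ = (55 + 50 + 59 + 48 + 58 + 51 + 56 + 50 + 55 + 57)/10 = 53.9000
Σ(x_t−x̄)(x_{t+3}−x̄) = (-6.4900) + (-15.9900) + (-14.7900) + (-12.3900) + (-15.9900) + (-3.1900) + (6.5100) = -62.3300
Denominator Σ(x_t−x̄)² = 132.9000
r_3 = -62.3300 / 132.9000 = -0.469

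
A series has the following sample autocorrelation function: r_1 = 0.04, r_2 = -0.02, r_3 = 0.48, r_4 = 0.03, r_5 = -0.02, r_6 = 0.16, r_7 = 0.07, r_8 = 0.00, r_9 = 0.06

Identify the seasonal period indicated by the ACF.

The largest autocorrelation is r_3 = 0.48, with a weaker echo at lag 6 (0.16); the remaining lags stay at or below 0.07.
The dominant spike at lag 3 indicates a seasonal period of 3.

3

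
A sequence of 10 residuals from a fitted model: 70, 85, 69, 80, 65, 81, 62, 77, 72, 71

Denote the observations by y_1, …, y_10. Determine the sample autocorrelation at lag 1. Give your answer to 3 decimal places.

Mean ȳ = (70 + 85 + 69 + 80 + 65 + 81 + 62 + 77 + 72 + 71)/10 = 73.2000
Numerator Σ_{t=1}^{9}(y_t−ȳ)(y_{t+1}−ȳ) = -367.4400
Denominator Σ(y_t−ȳ)² = 487.6000
r_1 = -367.4400 / 487.6000 = -0.754

-0.754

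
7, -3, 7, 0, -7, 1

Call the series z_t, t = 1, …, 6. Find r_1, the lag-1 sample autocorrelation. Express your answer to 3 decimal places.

Mean z̄ = (7 − 3 + 7 + 0 − 7 + 1)/6 = 0.8333
Numerator Σ_{t=1}^{5}(z_t−z̄)(z_{t+1}−z̄) = -47.1944
Denominator Σ(z_t−z̄)² = 152.8333
r_1 = -47.1944 / 152.8333 = -0.309

-0.309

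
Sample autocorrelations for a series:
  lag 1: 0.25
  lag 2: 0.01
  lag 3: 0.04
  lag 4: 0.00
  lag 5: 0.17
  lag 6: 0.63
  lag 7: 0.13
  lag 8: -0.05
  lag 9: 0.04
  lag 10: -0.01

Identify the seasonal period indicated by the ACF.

6

The largest autocorrelation is r_6 = 0.63; the remaining lags stay at or below 0.25. The elevated value at lag 1 (0.25), dropping to 0.01 at lag 2, reflects decaying short-term dependence rather than seasonality.
The dominant spike at lag 6 indicates a seasonal period of 6.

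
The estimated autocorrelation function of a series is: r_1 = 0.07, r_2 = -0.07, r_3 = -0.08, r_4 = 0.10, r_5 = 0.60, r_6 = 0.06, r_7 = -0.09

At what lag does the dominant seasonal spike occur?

The largest autocorrelation is r_5 = 0.60; the remaining lags stay at or below 0.10.
The dominant spike at lag 5 indicates a seasonal period of 5.

5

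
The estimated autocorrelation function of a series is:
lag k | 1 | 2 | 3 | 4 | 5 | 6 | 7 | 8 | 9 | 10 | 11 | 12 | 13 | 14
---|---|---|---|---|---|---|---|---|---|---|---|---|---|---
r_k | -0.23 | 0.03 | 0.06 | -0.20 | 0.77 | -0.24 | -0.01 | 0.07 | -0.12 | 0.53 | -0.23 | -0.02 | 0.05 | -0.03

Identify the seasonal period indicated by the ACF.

The largest autocorrelation is r_5 = 0.77, with a weaker echo at lag 10 (0.53); the remaining lags stay at or below 0.07.
The dominant spike at lag 5 indicates a seasonal period of 5.

5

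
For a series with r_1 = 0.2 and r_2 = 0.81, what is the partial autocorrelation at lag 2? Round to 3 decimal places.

0.802

φ_{22} = (r_2 − r_1²) / (1 − r_1²)
r_1² = (0.2)² = 0.04
Numerator = 0.81 − 0.0400 = 0.7700; denominator = 1 − 0.0400 = 0.9600
φ_{22} = 0.7700 / 0.9600 = 0.802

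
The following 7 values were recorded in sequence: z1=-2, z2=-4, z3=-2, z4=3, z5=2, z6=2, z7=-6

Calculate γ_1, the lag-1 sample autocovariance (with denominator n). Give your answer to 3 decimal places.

1.143

Mean z̄ = (-2 − 4 − 2 + 3 + 2 + 2 − 6)/7 = -1.0000
Deviations: -1.0000, -3.0000, -1.0000, 4.0000, 3.0000, 3.0000, -5.0000
Σ_{t=1}^{6}(z_t−z̄)(z_{t+1}−z̄) = 8.0000
γ_1 = 8.0000 / 7 = 1.143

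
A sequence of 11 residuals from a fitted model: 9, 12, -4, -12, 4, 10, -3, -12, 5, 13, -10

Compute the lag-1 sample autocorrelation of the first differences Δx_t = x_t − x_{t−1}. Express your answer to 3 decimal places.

First differences Δx: 3, -16, -8, 16, 6, -13, -9, 17, 8, -23
Mean of differences = -1.9000
Numerator Σ(Δx_t−Δx̄)(Δx_{t+1}−Δx̄) = -115.7100
Denominator Σ(Δx_t−Δx̄)² = 1716.9000
r_1(Δx) = -115.7100 / 1716.9000 = -0.067

-0.067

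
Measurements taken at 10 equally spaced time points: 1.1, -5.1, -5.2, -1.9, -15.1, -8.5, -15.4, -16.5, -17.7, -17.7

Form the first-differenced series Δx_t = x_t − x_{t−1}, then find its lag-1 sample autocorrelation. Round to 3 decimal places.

First differences Δx: -6.2, -0.1, 3.3, -13.2, 6.6, -6.9, -1.1, -1.2, 0.0
Mean of differences = -2.0889
Numerator Σ(Δx_t−Δx̄)(Δx_{t+1}−Δx̄) = -197.7035
Denominator Σ(Δx_t−Δx̄)² = 278.1289
r_1(Δx) = -197.7035 / 278.1289 = -0.711

-0.711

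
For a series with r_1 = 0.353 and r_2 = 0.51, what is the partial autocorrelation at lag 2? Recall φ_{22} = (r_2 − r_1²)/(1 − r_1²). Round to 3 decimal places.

φ_{22} = (r_2 − r_1²) / (1 − r_1²)
r_1² = (0.353)² = 0.124609
Numerator = 0.51 − 0.1246 = 0.3854; denominator = 1 − 0.1246 = 0.8754
φ_{22} = 0.3854 / 0.8754 = 0.440

0.440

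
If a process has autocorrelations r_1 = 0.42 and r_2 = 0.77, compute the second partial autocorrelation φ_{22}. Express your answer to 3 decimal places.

0.721

φ_{22} = (r_2 − r_1²) / (1 − r_1²)
r_1² = (0.42)² = 0.1764
Numerator = 0.77 − 0.1764 = 0.5936; denominator = 1 − 0.1764 = 0.8236
φ_{22} = 0.5936 / 0.8236 = 0.721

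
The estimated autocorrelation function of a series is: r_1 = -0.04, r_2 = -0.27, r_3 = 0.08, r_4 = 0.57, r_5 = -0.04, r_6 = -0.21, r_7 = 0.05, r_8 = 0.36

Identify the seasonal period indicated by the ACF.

The largest autocorrelation is r_4 = 0.57, with a weaker echo at lag 8 (0.36); the remaining lags stay at or below 0.08.
The dominant spike at lag 4 indicates a seasonal period of 4.

4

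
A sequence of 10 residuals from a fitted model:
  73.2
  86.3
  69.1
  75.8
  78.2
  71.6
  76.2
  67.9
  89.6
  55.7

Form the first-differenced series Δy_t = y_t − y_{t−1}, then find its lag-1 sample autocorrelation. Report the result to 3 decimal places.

-0.591

First differences Δy: 13.1, -17.2, 6.7, 2.4, -6.6, 4.6, -8.3, 21.7, -33.9
Mean of differences = -1.9444
Numerator Σ(Δy_t−Δȳ)(Δy_{t+1}−Δȳ) = -1321.9642
Denominator Σ(Δy_t−Δȳ)² = 2237.7822
r_1(Δy) = -1321.9642 / 2237.7822 = -0.591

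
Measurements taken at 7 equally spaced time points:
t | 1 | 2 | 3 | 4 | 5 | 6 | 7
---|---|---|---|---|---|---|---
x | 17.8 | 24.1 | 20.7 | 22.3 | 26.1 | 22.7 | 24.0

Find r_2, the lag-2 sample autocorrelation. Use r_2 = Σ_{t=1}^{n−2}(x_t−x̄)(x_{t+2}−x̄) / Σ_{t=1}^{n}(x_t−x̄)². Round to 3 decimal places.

Mean x̄ = (17.8 + 24.1 + 20.7 + 22.3 + 26.1 + 22.7 + 24.0)/7 = 22.5286
Deviations from mean: -4.7286, 1.5714, -1.8286, -0.2286, 3.5714, 0.1714, 1.4714
Σ(x_t−x̄)(x_{t+2}−x̄) = (8.6465) + (-0.3592) + (-6.5306) + (-0.0392) + (5.2551) = 6.9727
Denominator Σ(x_t−x̄)² = 43.1743
r_2 = 6.9727 / 43.1743 = 0.162

0.162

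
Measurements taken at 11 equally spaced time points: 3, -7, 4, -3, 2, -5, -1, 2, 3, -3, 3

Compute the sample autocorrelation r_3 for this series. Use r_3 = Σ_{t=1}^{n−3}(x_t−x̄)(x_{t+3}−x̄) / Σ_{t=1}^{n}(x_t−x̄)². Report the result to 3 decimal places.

Mean x̄ = (3 − 7 + 4 − 3 + 2 − 5 − 1 + 2 + 3 − 3 + 3)/11 = -0.1818
Numerator Σ_{t=1}^{8}(x_t−x̄)(x_{t+3}−x̄) = -43.0083
Denominator Σ(x_t−x̄)² = 143.6364
r_3 = -43.0083 / 143.6364 = -0.299

-0.299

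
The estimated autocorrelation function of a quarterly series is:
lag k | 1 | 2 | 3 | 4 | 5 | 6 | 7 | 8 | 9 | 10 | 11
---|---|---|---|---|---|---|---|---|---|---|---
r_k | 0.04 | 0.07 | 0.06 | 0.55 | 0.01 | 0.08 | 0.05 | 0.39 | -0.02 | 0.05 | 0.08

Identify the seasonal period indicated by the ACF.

The largest autocorrelation is r_4 = 0.55, with a weaker echo at lag 8 (0.39); the remaining lags stay at or below 0.08.
The dominant spike at lag 4 indicates a seasonal period of 4.

4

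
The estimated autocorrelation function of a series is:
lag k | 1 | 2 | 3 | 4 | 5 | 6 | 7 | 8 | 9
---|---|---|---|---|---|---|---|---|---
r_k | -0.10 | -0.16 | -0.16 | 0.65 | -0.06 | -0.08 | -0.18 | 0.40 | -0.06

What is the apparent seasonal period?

The largest autocorrelation is r_4 = 0.65, with a weaker echo at lag 8 (0.40); the remaining lags stay at or below -0.06.
The dominant spike at lag 4 indicates a seasonal period of 4.

4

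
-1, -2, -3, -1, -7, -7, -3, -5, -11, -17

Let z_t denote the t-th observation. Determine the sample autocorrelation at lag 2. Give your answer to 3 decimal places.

-0.027

Mean z̄ = (-1 − 2 − 3 − 1 − 7 − 7 − 3 − 5 − 11 − 17)/10 = -5.7000
Numerator Σ_{t=1}^{8}(z_t−z̄)(z_{t+2}−z̄) = -6.1800
Denominator Σ(z_t−z̄)² = 232.1000
r_2 = -6.1800 / 232.1000 = -0.027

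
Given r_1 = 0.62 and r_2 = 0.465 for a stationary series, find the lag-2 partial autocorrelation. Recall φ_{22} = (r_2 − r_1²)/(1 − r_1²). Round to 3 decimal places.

φ_{22} = (r_2 − r_1²) / (1 − r_1²)
r_1² = (0.62)² = 0.3844
Numerator = 0.465 − 0.3844 = 0.0806; denominator = 1 − 0.3844 = 0.6156
φ_{22} = 0.0806 / 0.6156 = 0.131

0.131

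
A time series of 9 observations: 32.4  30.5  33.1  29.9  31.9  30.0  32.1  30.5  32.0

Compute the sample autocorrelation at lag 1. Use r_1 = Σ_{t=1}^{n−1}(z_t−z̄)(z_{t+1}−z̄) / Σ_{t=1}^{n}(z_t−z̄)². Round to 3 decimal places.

-0.797

Mean z̄ = (32.4 + 30.5 + 33.1 + 29.9 + 31.9 + 30.0 + 32.1 + 30.5 + 32.0)/9 = 31.3778
Numerator Σ_{t=1}^{8}(z_t−z̄)(z_{t+1}−z̄) = -8.6205
Denominator Σ(z_t−z̄)² = 10.8156
r_1 = -8.6205 / 10.8156 = -0.797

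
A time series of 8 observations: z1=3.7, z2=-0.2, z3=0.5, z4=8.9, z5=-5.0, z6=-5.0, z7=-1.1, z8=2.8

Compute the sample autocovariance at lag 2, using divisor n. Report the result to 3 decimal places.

-6.968

Mean z̄ = (3.7 − 0.2 + 0.5 + 8.9 − 5.0 − 5.0 − 1.1 + 2.8)/8 = 0.5750
Deviations: 3.1250, -0.7750, -0.0750, 8.3250, -5.5750, -5.5750, -1.6750, 2.2250
Σ_{t=1}^{6}(z_t−z̄)(z_{t+2}−z̄) = -55.7463
γ_2 = -55.7463 / 8 = -6.968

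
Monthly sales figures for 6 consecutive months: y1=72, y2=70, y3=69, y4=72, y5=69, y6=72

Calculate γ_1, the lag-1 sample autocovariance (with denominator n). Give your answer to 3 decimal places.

-1.074

Mean ȳ = (72 + 70 + 69 + 72 + 69 + 72)/6 = 70.6667
Deviations: 1.3333, -0.6667, -1.6667, 1.3333, -1.6667, 1.3333
Σ_{t=1}^{5}(y_t−ȳ)(y_{t+1}−ȳ) = -6.4444
γ_1 = -6.4444 / 6 = -1.074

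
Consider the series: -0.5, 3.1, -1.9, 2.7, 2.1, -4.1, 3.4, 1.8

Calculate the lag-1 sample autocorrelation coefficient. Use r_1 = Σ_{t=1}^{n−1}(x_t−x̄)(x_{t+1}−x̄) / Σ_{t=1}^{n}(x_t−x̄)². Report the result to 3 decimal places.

Mean x̄ = (-0.5 + 3.1 − 1.9 + 2.7 + 2.1 − 4.1 + 3.4 + 1.8)/8 = 0.8250
Deviations from mean: -1.3250, 2.2750, -2.7250, 1.8750, 1.2750, -4.9250, 2.5750, 0.9750
Σ(x_t−x̄)(x_{t+1}−x̄) = (-3.0144) + (-6.1994) + (-5.1094) + (2.3906) + (-6.2794) + (-12.6819) + (2.5106) = -28.3831
Denominator Σ(x_t−x̄)² = 51.3350
r_1 = -28.3831 / 51.3350 = -0.553

-0.553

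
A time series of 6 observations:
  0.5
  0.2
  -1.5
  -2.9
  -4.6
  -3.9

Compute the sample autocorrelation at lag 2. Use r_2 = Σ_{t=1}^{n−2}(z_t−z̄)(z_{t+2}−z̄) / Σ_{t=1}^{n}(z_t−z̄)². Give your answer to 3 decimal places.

Mean z̄ = (0.5 + 0.2 − 1.5 − 2.9 − 4.6 − 3.9)/6 = -2.0333
Deviations from mean: 2.5333, 2.2333, 0.5333, -0.8667, -2.5667, -1.8667
Σ(z_t−z̄)(z_{t+2}−z̄) = (1.3511) + (-1.9356) + (-1.3689) + (1.6178) = -0.3356
Denominator Σ(z_t−z̄)² = 22.5133
r_2 = -0.3356 / 22.5133 = -0.015

-0.015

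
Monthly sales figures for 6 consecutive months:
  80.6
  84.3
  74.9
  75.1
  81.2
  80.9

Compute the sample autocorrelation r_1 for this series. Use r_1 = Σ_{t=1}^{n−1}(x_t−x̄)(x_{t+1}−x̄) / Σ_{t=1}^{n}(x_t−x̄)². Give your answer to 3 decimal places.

Mean x̄ = (80.6 + 84.3 + 74.9 + 75.1 + 81.2 + 80.9)/6 = 79.5000
Σ(x_t−x̄)(x_{t+1}−x̄) = (5.2800) + (-22.0800) + (20.2400) + (-7.4800) + (2.3800) = -1.6600
Denominator Σ(x_t−x̄)² = 69.6200
r_1 = -1.6600 / 69.6200 = -0.024

-0.024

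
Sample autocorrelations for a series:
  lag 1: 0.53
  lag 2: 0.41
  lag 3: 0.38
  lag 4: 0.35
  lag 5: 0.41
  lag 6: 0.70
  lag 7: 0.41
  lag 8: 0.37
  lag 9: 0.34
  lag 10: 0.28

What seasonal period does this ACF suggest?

6

The largest autocorrelation is r_6 = 0.70; the remaining lags stay at or below 0.53. The elevated value at lag 1 (0.53), dropping to 0.41 at lag 2, reflects decaying short-term dependence rather than seasonality.
The dominant spike at lag 6 indicates a seasonal period of 6.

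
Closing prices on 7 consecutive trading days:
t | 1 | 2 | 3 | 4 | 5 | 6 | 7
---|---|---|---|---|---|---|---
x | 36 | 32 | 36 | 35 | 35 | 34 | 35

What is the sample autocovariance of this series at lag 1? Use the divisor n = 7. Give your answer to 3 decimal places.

-0.991

Mean x̄ = (36 + 32 + 36 + 35 + 35 + 34 + 35)/7 = 34.7143
Σ_{t=1}^{6}(x_t−x̄)(x_{t+1}−x̄) = -6.9388
γ_1 = -6.9388 / 7 = -0.991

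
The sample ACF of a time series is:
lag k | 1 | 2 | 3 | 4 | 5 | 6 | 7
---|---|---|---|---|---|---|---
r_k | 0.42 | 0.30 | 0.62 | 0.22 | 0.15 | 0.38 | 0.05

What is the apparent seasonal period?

The largest autocorrelation is r_3 = 0.62; the remaining lags stay at or below 0.42. The elevated value at lag 1 (0.42), dropping to 0.30 at lag 2, reflects decaying short-term dependence rather than seasonality.
The dominant spike at lag 3 indicates a seasonal period of 3.

3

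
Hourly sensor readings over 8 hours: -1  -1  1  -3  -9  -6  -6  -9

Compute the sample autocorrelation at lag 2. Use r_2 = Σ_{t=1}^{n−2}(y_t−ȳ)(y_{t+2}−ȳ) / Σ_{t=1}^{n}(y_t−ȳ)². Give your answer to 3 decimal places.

0.105

Mean ȳ = (-1 − 1 + 1 − 3 − 9 − 6 − 6 − 9)/8 = -4.2500
Deviations from mean: 3.2500, 3.2500, 5.2500, 1.2500, -4.7500, -1.7500, -1.7500, -4.7500
Σ(y_t−ȳ)(y_{t+2}−ȳ) = (17.0625) + (4.0625) + (-24.9375) + (-2.1875) + (8.3125) + (8.3125) = 10.6250
Denominator Σ(y_t−ȳ)² = 101.5000
r_2 = 10.6250 / 101.5000 = 0.105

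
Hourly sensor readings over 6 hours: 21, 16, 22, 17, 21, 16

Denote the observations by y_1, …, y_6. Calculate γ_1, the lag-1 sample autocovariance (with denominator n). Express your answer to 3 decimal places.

-5.171

Mean ȳ = (21 + 16 + 22 + 17 + 21 + 16)/6 = 18.8333
Deviations: 2.1667, -2.8333, 3.1667, -1.8333, 2.1667, -2.8333
Σ_{t=1}^{5}(y_t−ȳ)(y_{t+1}−ȳ) = -31.0278
γ_1 = -31.0278 / 6 = -5.171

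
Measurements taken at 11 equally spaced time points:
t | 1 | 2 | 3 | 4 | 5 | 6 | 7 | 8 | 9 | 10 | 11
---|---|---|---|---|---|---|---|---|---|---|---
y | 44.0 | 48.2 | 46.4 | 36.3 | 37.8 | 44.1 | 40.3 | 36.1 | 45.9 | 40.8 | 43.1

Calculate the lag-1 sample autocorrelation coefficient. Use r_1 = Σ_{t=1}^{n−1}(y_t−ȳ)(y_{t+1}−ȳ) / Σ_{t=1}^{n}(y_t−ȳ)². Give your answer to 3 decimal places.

Mean ȳ = (44.0 + 48.2 + 46.4 + 36.3 + 37.8 + 44.1 + 40.3 + 36.1 + 45.9 + 40.8 + 43.1)/11 = 42.0909
Numerator Σ_{t=1}^{10}(y_t−ȳ)(y_{t+1}−ȳ) = 7.3526
Denominator Σ(y_t−ȳ)² = 171.8091
r_1 = 7.3526 / 171.8091 = 0.043

0.043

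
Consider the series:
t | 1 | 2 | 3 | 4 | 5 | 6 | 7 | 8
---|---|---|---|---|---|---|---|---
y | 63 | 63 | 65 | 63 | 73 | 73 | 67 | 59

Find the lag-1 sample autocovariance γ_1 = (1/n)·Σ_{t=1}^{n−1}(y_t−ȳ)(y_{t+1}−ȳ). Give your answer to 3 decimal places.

Mean ȳ = (63 + 63 + 65 + 63 + 73 + 73 + 67 + 59)/8 = 65.7500
Deviations: -2.7500, -2.7500, -0.7500, -2.7500, 7.2500, 7.2500, 1.2500, -6.7500
Σ_{t=1}^{7}(y_t−ȳ)(y_{t+1}−ȳ) = 44.9375
γ_1 = 44.9375 / 8 = 5.617

5.617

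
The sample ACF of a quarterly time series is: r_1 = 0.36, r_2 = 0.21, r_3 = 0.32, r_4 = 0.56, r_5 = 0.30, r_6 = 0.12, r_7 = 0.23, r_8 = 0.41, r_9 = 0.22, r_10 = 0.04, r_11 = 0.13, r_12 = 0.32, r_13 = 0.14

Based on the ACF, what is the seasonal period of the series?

The largest autocorrelation is r_4 = 0.56, with a weaker echo at lag 8 (0.41); the remaining lags stay at or below 0.36. The elevated value at lag 1 (0.36), dropping to 0.21 at lag 2, reflects decaying short-term dependence rather than seasonality.
The dominant spike at lag 4 indicates a seasonal period of 4.

4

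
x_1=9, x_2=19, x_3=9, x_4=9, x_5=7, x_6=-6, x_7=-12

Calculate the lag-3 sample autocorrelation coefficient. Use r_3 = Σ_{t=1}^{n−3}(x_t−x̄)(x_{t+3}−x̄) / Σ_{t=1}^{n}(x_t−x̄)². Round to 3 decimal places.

Mean x̄ = (9 + 19 + 9 + 9 + 7 − 6 − 12)/7 = 5.0000
Σ(x_t−x̄)(x_{t+3}−x̄) = (16.0000) + (28.0000) + (-44.0000) + (-68.0000) = -68.0000
Denominator Σ(x_t−x̄)² = 658.0000
r_3 = -68.0000 / 658.0000 = -0.103

-0.103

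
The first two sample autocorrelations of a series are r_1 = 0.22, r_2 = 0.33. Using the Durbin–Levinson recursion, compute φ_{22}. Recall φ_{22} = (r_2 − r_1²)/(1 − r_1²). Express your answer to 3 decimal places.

φ_{22} = (r_2 − r_1²) / (1 − r_1²)
r_1² = (0.22)² = 0.0484
Numerator = 0.33 − 0.0484 = 0.2816; denominator = 1 − 0.0484 = 0.9516
φ_{22} = 0.2816 / 0.9516 = 0.296

0.296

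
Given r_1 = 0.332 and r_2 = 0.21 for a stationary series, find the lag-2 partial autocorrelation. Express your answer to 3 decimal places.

φ_{22} = (r_2 − r_1²) / (1 − r_1²)
r_1² = (0.332)² = 0.110224
Numerator = 0.21 − 0.1102 = 0.0998; denominator = 1 − 0.1102 = 0.8898
φ_{22} = 0.0998 / 0.8898 = 0.112

0.112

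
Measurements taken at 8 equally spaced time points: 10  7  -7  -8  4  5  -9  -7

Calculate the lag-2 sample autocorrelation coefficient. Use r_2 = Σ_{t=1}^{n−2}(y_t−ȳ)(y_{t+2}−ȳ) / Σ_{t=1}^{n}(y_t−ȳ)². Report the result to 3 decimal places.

-0.627

Mean ȳ = (10 + 7 − 7 − 8 + 4 + 5 − 9 − 7)/8 = -0.6250
Deviations from mean: 10.6250, 7.6250, -6.3750, -7.3750, 4.6250, 5.6250, -8.3750, -6.3750
Numerator Σ_{t=1}^{6}(y_t−ȳ)(y_{t+2}−ȳ) = -269.5313
Denominator Σ(y_t−ȳ)² = 429.8750
r_2 = -269.5313 / 429.8750 = -0.627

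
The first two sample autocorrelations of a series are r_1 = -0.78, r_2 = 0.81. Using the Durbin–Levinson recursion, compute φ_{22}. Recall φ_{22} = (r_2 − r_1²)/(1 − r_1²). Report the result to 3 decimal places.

φ_{22} = (r_2 − r_1²) / (1 − r_1²)
r_1² = (-0.78)² = 0.6084
Numerator = 0.81 − 0.6084 = 0.2016; denominator = 1 − 0.6084 = 0.3916
φ_{22} = 0.2016 / 0.3916 = 0.515

0.515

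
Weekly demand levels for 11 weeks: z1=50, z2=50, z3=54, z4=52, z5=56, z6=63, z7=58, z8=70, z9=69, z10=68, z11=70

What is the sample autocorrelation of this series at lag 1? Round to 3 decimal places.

0.659

Mean z̄ = (50 + 50 + 54 + 52 + 56 + 63 + 58 + 70 + 69 + 68 + 70)/11 = 60.0000
Numerator Σ_{t=1}^{10}(z_t−z̄)(z_{t+1}−z̄) = 444.0000
Denominator Σ(z_t−z̄)² = 674.0000
r_1 = 444.0000 / 674.0000 = 0.659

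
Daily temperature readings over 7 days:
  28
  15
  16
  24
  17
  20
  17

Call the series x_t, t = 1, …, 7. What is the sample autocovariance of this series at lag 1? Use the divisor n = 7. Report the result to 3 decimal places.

Mean x̄ = (28 + 15 + 16 + 24 + 17 + 20 + 17)/7 = 19.5714
Σ_{t=1}^{6}(x_t−x̄)(x_{t+1}−x̄) = -51.6122
γ_1 = -51.6122 / 7 = -7.373

-7.373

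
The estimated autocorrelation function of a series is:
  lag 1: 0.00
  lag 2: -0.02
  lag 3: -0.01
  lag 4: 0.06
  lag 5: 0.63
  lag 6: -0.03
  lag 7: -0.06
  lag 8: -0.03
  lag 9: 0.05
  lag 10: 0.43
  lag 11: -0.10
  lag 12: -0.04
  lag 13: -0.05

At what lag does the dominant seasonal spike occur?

The largest autocorrelation is r_5 = 0.63, with a weaker echo at lag 10 (0.43); the remaining lags stay at or below 0.06.
The dominant spike at lag 5 indicates a seasonal period of 5.

5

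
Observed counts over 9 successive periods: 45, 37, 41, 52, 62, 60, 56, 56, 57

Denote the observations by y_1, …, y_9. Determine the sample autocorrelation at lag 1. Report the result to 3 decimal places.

Mean ȳ = (45 + 37 + 41 + 52 + 62 + 60 + 56 + 56 + 57)/9 = 51.7778
Numerator Σ_{t=1}^{8}(y_t−ȳ)(y_{t+1}−ȳ) = 417.9506
Denominator Σ(y_t−ȳ)² = 615.5556
r_1 = 417.9506 / 615.5556 = 0.679

0.679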